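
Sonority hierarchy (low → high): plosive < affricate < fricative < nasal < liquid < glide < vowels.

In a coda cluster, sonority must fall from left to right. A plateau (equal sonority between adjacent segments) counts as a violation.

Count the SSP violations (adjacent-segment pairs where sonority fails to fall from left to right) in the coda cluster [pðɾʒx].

/p/ — plosive, sonority 1.
/ð/ — fricative, sonority 3.
/ɾ/ — liquid, sonority 5.
/ʒ/ — fricative, sonority 3.
/x/ — fricative, sonority 3.
/p/→/ð/: 1→3 (does not fall) — violation.
/ð/→/ɾ/: 3→5 (does not fall) — violation.
/ɾ/→/ʒ/: 5→3 (falls) — ok.
/ʒ/→/x/: 3→3 (plateau) — violation.

3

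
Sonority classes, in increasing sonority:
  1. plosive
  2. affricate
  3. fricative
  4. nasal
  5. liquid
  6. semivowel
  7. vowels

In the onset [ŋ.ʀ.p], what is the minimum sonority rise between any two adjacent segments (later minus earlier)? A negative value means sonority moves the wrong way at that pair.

/ŋ/: nasal = 4.
/ʀ/: liquid = 5.
/p/: plosive = 1.
/ŋ/→/ʀ/: change +1.
/ʀ/→/p/: change -4.
Minimum = -4.

-4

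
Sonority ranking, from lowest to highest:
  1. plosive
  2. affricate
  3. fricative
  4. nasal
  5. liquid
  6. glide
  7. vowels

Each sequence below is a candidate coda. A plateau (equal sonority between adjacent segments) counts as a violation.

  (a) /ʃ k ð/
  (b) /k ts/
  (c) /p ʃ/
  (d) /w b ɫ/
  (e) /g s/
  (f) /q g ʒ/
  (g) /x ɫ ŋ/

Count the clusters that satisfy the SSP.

0

(a) /ʃ k ð/: profile 3-1-3 — violates.
(b) /k ts/: profile 1-2 — violates.
(c) /p ʃ/: profile 1-3 — violates.
(d) /w b ɫ/: profile 6-1-5 — violates.
(e) /g s/: profile 1-3 — violates.
(f) /q g ʒ/: profile 1-1-3 — violates.
(g) /x ɫ ŋ/: profile 3-5-4 — violates.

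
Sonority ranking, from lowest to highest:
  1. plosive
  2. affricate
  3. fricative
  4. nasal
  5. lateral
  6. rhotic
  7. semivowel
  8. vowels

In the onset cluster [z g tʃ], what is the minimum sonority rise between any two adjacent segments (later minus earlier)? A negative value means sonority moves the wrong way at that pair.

-2

/z/: fricative = 3.
/g/: plosive = 1.
/tʃ/: affricate = 2.
/z/→/g/: change -2.
/g/→/tʃ/: change +1.
Minimum = -2.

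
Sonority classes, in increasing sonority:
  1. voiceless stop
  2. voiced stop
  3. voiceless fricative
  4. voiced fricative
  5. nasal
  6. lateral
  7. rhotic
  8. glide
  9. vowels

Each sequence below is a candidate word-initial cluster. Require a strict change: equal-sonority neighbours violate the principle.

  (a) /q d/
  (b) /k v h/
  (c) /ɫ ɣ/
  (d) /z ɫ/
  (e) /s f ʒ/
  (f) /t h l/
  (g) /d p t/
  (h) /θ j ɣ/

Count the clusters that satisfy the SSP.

3

(a) sonority 1-2: well-formed.
(b) sonority 1-4-3: ill-formed.
(c) sonority 6-4: ill-formed.
(d) sonority 4-6: well-formed.
(e) sonority 3-3-4: ill-formed.
(f) sonority 1-3-6: well-formed.
(g) sonority 2-1-1: ill-formed.
(h) sonority 3-8-4: ill-formed.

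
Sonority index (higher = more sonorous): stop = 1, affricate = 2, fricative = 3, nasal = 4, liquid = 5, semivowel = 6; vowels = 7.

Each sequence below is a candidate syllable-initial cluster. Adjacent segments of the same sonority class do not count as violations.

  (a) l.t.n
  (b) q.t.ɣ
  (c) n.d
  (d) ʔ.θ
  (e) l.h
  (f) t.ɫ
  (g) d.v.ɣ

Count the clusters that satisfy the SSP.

4

(a) 5-1-4 → violates
(b) 1-1-3 → obeys
(c) 4-1 → violates
(d) 1-3 → obeys
(e) 5-3 → violates
(f) 1-5 → obeys
(g) 1-3-3 → obeys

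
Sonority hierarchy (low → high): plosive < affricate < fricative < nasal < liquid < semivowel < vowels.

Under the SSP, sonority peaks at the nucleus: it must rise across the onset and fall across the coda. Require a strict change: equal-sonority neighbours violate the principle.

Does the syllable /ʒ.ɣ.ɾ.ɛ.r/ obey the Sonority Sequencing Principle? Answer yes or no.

Onset: /ʒ/ is a fricative (sonority 3), /ɣ/ is a fricative (sonority 3), /ɾ/ is a liquid (sonority 5); then the nucleus /ɛ/ (sonority 7).
Onset profile 3-3-5-7 — does not strictly rise throughout.
Coda: /r/ is a liquid (sonority 5).
Coda profile 7-5 — falls from the nucleus.

no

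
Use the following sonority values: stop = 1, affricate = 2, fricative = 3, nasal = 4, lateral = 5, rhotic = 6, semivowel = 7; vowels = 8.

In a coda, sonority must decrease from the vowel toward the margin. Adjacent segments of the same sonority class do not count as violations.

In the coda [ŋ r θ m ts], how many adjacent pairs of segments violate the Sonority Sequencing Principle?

/ŋ/ — nasal, sonority 4.
/r/ — rhotic, sonority 6.
/θ/ — fricative, sonority 3.
/m/ — nasal, sonority 4.
/ts/ — affricate, sonority 2.
/ŋ/→/r/: 4→6 (does not fall) — violation.
/r/→/θ/: 6→3 (falls) — ok.
/θ/→/m/: 3→4 (does not fall) — violation.
/m/→/ts/: 4→2 (falls) — ok.

2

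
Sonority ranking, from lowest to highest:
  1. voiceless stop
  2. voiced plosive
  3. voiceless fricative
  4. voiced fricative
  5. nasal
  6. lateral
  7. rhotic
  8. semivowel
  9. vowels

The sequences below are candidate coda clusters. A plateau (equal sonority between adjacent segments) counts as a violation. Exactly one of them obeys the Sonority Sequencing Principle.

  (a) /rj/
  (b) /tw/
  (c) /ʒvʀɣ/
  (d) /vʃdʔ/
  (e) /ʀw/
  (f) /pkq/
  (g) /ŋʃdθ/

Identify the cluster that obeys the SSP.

d

(a) 7-8 → violates
(b) 1-8 → violates
(c) 4-4-7-4 → violates
(d) 4-3-2-1 → obeys
(e) 7-8 → violates
(f) 1-1-1 → violates
(g) 5-3-2-3 → violates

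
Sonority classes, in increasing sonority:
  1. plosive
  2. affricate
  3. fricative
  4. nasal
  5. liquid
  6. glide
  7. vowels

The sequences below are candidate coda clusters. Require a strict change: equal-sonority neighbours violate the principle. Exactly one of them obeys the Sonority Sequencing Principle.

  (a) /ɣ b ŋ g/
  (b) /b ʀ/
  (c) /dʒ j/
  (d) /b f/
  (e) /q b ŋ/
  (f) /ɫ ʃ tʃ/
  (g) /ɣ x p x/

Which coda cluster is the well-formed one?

(a) sonority 3-1-4-1: ill-formed.
(b) sonority 1-5: ill-formed.
(c) sonority 2-6: ill-formed.
(d) sonority 1-3: ill-formed.
(e) sonority 1-1-4: ill-formed.
(f) sonority 5-3-2: well-formed.
(g) sonority 3-3-1-3: ill-formed.

f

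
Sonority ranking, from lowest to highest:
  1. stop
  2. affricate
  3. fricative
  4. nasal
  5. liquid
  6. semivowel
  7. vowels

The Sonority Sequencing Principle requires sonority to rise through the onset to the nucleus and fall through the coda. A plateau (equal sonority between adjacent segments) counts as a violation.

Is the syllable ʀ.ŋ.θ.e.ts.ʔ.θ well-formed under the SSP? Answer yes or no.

Onset: /ʀ/ is a liquid (sonority 5), /ŋ/ is a nasal (sonority 4), /θ/ is a fricative (sonority 3); then the nucleus /e/ (sonority 7).
Onset profile 5-4-3-7 — does not strictly rise throughout.
Coda: /ts/ is an affricate (sonority 2), /ʔ/ is a stop (sonority 1), /θ/ is a fricative (sonority 3).
Coda profile 7-2-1-3 — does not strictly fall throughout.

no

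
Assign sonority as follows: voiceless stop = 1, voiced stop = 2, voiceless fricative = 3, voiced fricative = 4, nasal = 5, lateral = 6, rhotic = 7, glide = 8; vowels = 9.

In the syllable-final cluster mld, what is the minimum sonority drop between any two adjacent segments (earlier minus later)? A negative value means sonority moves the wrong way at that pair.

/m/ is a nasal (sonority 5).
/l/ is a lateral (sonority 6).
/d/ is a voiced stop (sonority 2).
/m/→/l/: change -1.
/l/→/d/: change +4.
Minimum = -1.

-1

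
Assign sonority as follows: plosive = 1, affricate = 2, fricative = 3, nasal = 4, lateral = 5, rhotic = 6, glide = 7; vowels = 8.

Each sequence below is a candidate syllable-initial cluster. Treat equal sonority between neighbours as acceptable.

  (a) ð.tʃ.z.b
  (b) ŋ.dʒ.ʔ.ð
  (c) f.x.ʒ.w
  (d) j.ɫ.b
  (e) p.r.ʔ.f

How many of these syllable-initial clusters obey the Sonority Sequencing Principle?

1

(a) ð.tʃ.z.b: profile 3-2-3-1 — violates.
(b) ŋ.dʒ.ʔ.ð: profile 4-2-1-3 — violates.
(c) f.x.ʒ.w: profile 3-3-3-7 — obeys.
(d) j.ɫ.b: profile 7-5-1 — violates.
(e) p.r.ʔ.f: profile 1-6-1-3 — violates.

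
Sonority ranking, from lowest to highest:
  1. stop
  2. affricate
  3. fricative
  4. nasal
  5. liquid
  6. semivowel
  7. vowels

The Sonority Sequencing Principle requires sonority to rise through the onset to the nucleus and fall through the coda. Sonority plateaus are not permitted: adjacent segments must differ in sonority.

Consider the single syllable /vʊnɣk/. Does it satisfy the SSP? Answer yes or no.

yes

Onset: /v/ is a fricative (sonority 3); then the nucleus /ʊ/ (sonority 7).
Onset profile 3-7 — rises to the nucleus.
Coda: /n/ is a nasal (sonority 4), /ɣ/ is a fricative (sonority 3), /k/ is a stop (sonority 1).
Coda profile 7-4-3-1 — falls from the nucleus.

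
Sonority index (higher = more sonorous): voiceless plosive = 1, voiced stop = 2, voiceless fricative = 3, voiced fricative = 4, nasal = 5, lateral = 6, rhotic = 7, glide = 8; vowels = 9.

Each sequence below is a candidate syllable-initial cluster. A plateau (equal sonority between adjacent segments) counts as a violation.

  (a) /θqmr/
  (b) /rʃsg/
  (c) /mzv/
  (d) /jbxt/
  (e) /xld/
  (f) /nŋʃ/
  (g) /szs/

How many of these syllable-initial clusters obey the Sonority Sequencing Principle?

0

(a) 3-1-5-7 → violates
(b) 7-3-3-2 → violates
(c) 5-4-4 → violates
(d) 8-2-3-1 → violates
(e) 3-6-2 → violates
(f) 5-5-3 → violates
(g) 3-4-3 → violates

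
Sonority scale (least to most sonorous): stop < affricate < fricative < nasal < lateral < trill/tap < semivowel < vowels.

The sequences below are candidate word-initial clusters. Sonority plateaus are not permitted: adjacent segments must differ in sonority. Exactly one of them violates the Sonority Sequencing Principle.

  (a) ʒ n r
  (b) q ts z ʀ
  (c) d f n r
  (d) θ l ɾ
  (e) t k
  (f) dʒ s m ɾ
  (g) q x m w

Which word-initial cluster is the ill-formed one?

(a) ʒ n r: profile 3-4-6 — obeys.
(b) q ts z ʀ: profile 1-2-3-6 — obeys.
(c) d f n r: profile 1-3-4-6 — obeys.
(d) θ l ɾ: profile 3-5-6 — obeys.
(e) t k: profile 1-1 — violates.
(f) dʒ s m ɾ: profile 2-3-4-6 — obeys.
(g) q x m w: profile 1-3-4-7 — obeys.

e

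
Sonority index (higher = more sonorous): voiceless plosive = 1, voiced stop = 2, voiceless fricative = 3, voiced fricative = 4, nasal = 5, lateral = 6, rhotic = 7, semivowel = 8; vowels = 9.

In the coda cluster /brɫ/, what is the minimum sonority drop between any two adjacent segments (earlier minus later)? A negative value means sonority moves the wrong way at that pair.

-5

/b/ is a voiced stop (sonority 2).
/r/ is a rhotic (sonority 7).
/ɫ/ is a lateral (sonority 6).
/b/→/r/: change -5.
/r/→/ɫ/: change +1.
Minimum = -5.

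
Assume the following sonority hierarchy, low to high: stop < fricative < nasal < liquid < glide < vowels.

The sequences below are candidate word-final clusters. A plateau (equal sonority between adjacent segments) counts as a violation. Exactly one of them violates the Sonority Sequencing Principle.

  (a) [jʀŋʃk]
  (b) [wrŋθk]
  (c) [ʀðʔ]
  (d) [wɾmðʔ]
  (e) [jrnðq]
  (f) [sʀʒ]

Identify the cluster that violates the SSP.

(a) [jʀŋʃk]: profile 5-4-3-2-1 — obeys.
(b) [wrŋθk]: profile 5-4-3-2-1 — obeys.
(c) [ʀðʔ]: profile 4-2-1 — obeys.
(d) [wɾmðʔ]: profile 5-4-3-2-1 — obeys.
(e) [jrnðq]: profile 5-4-3-2-1 — obeys.
(f) [sʀʒ]: profile 2-4-2 — violates.

f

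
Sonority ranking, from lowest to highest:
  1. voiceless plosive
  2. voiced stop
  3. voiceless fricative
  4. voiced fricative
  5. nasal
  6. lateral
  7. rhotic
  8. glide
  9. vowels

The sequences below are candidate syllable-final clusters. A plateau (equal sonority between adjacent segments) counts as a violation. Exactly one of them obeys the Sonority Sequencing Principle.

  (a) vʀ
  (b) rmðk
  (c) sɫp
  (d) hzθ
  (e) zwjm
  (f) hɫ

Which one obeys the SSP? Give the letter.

b

(a) 4-7 → violates
(b) 7-5-4-1 → obeys
(c) 3-6-1 → violates
(d) 3-4-3 → violates
(e) 4-8-8-5 → violates
(f) 3-6 → violates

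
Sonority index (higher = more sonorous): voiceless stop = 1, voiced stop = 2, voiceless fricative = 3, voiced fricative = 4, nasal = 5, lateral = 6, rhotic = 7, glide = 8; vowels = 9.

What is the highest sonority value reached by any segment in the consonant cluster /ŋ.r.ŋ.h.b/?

7

/ŋ/ — nasal, sonority 5.
/r/ — rhotic, sonority 7.
/ŋ/ — nasal, sonority 5.
/h/ — voiceless fricative, sonority 3.
/b/ — voiced stop, sonority 2.
The maximum is 7.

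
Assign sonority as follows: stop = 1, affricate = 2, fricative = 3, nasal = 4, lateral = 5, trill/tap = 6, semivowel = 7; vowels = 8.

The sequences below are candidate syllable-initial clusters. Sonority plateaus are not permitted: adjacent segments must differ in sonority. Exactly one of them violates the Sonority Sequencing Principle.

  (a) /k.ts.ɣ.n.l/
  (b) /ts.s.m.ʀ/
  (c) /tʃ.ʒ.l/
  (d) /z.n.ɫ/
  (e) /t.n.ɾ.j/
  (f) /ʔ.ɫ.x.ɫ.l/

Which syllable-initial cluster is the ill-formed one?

f

(a) 1-2-3-4-5 → obeys
(b) 2-3-4-6 → obeys
(c) 2-3-5 → obeys
(d) 3-4-5 → obeys
(e) 1-4-6-7 → obeys
(f) 1-5-3-5-5 → violates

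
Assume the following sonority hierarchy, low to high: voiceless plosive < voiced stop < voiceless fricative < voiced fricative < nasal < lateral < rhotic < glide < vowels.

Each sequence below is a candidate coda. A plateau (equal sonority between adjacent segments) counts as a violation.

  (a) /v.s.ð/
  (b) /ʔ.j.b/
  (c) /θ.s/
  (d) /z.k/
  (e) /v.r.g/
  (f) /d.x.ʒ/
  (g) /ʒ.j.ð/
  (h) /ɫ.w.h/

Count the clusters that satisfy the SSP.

(a) 4-3-4 → violates
(b) 1-8-2 → violates
(c) 3-3 → violates
(d) 4-1 → obeys
(e) 4-7-2 → violates
(f) 2-3-4 → violates
(g) 4-8-4 → violates
(h) 6-8-3 → violates

1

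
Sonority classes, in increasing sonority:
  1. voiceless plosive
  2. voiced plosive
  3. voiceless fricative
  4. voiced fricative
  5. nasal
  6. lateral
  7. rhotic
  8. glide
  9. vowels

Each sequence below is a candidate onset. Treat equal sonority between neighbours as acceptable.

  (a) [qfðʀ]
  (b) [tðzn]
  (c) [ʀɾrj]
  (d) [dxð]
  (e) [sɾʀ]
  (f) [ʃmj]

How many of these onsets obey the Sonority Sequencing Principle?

(a) sonority 1-3-4-7: well-formed.
(b) sonority 1-4-4-5: well-formed.
(c) sonority 7-7-7-8: well-formed.
(d) sonority 2-3-4: well-formed.
(e) sonority 3-7-7: well-formed.
(f) sonority 3-5-8: well-formed.

6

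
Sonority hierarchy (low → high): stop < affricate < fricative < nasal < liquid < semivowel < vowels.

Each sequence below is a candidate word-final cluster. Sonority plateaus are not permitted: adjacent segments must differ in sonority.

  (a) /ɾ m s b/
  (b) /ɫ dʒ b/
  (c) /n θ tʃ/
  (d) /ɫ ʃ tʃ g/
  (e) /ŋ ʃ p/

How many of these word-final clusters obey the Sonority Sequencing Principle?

(a) 5-4-3-1 → obeys
(b) 5-2-1 → obeys
(c) 4-3-2 → obeys
(d) 5-3-2-1 → obeys
(e) 4-3-1 → obeys

5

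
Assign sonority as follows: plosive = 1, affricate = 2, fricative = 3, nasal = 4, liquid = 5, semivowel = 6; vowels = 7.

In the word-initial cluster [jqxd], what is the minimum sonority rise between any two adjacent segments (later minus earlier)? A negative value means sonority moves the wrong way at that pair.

-5

/j/: semivowel = 6.
/q/: plosive = 1.
/x/: fricative = 3.
/d/: plosive = 1.
/j/→/q/: change -5.
/q/→/x/: change +2.
/x/→/d/: change -2.
Minimum = -5.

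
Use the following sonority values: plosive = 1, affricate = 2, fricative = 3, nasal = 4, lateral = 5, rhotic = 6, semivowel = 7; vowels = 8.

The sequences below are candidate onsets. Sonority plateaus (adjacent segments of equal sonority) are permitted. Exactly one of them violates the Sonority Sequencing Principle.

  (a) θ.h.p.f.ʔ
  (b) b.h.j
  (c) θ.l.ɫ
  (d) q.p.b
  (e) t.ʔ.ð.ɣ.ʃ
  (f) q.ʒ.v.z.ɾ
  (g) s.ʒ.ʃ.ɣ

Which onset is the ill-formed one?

a

(a) 3-3-1-3-1 → violates
(b) 1-3-7 → obeys
(c) 3-5-5 → obeys
(d) 1-1-1 → obeys
(e) 1-1-3-3-3 → obeys
(f) 1-3-3-3-6 → obeys
(g) 3-3-3-3 → obeys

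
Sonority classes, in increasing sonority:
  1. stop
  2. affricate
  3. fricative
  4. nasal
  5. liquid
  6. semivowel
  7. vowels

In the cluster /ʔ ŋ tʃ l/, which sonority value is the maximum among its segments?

/ʔ/ — stop, sonority 1.
/ŋ/ — nasal, sonority 4.
/tʃ/ — affricate, sonority 2.
/l/ — liquid, sonority 5.
The maximum is 5.

5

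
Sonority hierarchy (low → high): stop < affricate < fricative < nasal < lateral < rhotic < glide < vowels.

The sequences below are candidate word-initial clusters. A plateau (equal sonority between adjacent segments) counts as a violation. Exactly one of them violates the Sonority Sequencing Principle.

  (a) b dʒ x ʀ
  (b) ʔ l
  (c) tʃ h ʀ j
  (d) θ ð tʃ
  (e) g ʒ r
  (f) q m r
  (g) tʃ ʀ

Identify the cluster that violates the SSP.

d

(a) b dʒ x ʀ: profile 1-2-3-6 — obeys.
(b) ʔ l: profile 1-5 — obeys.
(c) tʃ h ʀ j: profile 2-3-6-7 — obeys.
(d) θ ð tʃ: profile 3-3-2 — violates.
(e) g ʒ r: profile 1-3-6 — obeys.
(f) q m r: profile 1-4-6 — obeys.
(g) tʃ ʀ: profile 2-6 — obeys.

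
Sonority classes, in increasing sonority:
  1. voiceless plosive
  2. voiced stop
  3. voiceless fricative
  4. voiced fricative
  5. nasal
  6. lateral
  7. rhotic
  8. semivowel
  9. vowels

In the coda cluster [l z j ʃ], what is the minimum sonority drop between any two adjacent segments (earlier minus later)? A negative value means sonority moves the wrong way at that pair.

-4

/l/ — lateral, sonority 6.
/z/ — voiced fricative, sonority 4.
/j/ — semivowel, sonority 8.
/ʃ/ — voiceless fricative, sonority 3.
/l/→/z/: change +2.
/z/→/j/: change -4.
/j/→/ʃ/: change +5.
Minimum = -4.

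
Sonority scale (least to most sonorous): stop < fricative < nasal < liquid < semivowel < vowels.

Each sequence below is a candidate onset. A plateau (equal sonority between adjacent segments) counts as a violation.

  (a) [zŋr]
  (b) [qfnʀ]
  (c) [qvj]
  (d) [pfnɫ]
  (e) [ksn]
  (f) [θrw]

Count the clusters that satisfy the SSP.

6

(a) [zŋr]: profile 2-3-4 — obeys.
(b) [qfnʀ]: profile 1-2-3-4 — obeys.
(c) [qvj]: profile 1-2-5 — obeys.
(d) [pfnɫ]: profile 1-2-3-4 — obeys.
(e) [ksn]: profile 1-2-3 — obeys.
(f) [θrw]: profile 2-4-5 — obeys.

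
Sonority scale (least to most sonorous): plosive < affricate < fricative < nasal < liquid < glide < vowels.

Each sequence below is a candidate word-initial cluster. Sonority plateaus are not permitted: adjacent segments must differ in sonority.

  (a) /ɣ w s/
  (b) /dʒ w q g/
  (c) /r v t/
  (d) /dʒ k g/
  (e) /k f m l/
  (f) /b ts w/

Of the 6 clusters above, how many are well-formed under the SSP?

2

(a) /ɣ w s/: profile 3-6-3 — violates.
(b) /dʒ w q g/: profile 2-6-1-1 — violates.
(c) /r v t/: profile 5-3-1 — violates.
(d) /dʒ k g/: profile 2-1-1 — violates.
(e) /k f m l/: profile 1-3-4-5 — obeys.
(f) /b ts w/: profile 1-2-6 — obeys.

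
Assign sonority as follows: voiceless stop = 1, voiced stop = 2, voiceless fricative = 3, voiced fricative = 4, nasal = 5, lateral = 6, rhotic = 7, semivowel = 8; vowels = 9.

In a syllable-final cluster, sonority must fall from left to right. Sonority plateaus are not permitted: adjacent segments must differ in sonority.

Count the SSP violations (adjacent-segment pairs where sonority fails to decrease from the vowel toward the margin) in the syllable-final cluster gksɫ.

2

/g/ — voiced stop, sonority 2.
/k/ — voiceless stop, sonority 1.
/s/ — voiceless fricative, sonority 3.
/ɫ/ — lateral, sonority 6.
/g/→/k/: 2→1 (falls) — ok.
/k/→/s/: 1→3 (does not fall) — violation.
/s/→/ɫ/: 3→6 (does not fall) — violation.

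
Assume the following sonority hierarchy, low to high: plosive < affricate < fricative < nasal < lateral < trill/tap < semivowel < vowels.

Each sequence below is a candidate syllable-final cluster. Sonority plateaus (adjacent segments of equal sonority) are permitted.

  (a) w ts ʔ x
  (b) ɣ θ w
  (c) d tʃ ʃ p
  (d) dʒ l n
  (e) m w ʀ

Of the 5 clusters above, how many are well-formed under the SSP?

0

(a) w ts ʔ x: profile 7-2-1-3 — violates.
(b) ɣ θ w: profile 3-3-7 — violates.
(c) d tʃ ʃ p: profile 1-2-3-1 — violates.
(d) dʒ l n: profile 2-5-4 — violates.
(e) m w ʀ: profile 4-7-6 — violates.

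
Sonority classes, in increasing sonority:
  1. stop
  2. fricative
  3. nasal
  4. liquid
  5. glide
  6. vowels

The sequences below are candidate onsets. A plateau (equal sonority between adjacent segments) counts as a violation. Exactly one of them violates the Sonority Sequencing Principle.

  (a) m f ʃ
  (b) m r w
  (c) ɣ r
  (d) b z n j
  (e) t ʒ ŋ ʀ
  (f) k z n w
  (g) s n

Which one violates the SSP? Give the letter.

a

(a) 3-2-2 → violates
(b) 3-4-5 → obeys
(c) 2-4 → obeys
(d) 1-2-3-5 → obeys
(e) 1-2-3-4 → obeys
(f) 1-2-3-5 → obeys
(g) 2-3 → obeys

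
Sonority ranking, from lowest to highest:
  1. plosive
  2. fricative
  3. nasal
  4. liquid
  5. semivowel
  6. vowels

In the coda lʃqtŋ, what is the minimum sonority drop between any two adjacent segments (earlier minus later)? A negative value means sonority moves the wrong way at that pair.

-2

/l/ is a liquid (sonority 4).
/ʃ/ is a fricative (sonority 2).
/q/ is a plosive (sonority 1).
/t/ is a plosive (sonority 1).
/ŋ/ is a nasal (sonority 3).
/l/→/ʃ/: change +2.
/ʃ/→/q/: change +1.
/q/→/t/: change +0.
/t/→/ŋ/: change -2.
Minimum = -2.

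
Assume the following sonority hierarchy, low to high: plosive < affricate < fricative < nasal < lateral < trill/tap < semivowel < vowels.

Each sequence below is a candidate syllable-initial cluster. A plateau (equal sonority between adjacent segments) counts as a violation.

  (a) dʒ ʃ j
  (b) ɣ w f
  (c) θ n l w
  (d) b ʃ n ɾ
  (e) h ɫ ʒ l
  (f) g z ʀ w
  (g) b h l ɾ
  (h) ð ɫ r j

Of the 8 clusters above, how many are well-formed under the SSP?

(a) 2-3-7 → obeys
(b) 3-7-3 → violates
(c) 3-4-5-7 → obeys
(d) 1-3-4-6 → obeys
(e) 3-5-3-5 → violates
(f) 1-3-6-7 → obeys
(g) 1-3-5-6 → obeys
(h) 3-5-6-7 → obeys

6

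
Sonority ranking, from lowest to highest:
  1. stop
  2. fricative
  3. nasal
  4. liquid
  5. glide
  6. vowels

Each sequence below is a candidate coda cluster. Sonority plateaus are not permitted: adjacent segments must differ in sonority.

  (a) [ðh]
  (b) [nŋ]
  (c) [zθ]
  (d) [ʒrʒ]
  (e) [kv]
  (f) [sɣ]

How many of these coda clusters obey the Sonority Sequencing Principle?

(a) [ðh]: profile 2-2 — violates.
(b) [nŋ]: profile 3-3 — violates.
(c) [zθ]: profile 2-2 — violates.
(d) [ʒrʒ]: profile 2-4-2 — violates.
(e) [kv]: profile 1-2 — violates.
(f) [sɣ]: profile 2-2 — violates.

0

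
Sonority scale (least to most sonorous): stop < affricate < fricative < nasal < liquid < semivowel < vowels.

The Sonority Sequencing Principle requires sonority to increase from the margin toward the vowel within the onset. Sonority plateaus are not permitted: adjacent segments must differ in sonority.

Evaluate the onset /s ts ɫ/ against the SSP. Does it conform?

/s/ is a fricative (sonority 3).
/ts/ is an affricate (sonority 2).
/ɫ/ is a liquid (sonority 5).
The profile is 3-2-5. Between /s/ (3) and /ts/ (2) sonority does not rise, so the cluster violates the SSP.

no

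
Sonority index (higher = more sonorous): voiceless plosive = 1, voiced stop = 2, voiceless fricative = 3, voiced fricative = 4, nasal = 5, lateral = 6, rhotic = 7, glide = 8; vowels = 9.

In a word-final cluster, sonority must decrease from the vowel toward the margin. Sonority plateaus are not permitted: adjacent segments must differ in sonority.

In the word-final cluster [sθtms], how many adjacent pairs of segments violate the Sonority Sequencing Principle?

/s/ — voiceless fricative, sonority 3.
/θ/ — voiceless fricative, sonority 3.
/t/ — voiceless plosive, sonority 1.
/m/ — nasal, sonority 5.
/s/ — voiceless fricative, sonority 3.
/s/→/θ/: 3→3 (plateau) — violation.
/θ/→/t/: 3→1 (falls) — ok.
/t/→/m/: 1→5 (does not fall) — violation.
/m/→/s/: 5→3 (falls) — ok.

2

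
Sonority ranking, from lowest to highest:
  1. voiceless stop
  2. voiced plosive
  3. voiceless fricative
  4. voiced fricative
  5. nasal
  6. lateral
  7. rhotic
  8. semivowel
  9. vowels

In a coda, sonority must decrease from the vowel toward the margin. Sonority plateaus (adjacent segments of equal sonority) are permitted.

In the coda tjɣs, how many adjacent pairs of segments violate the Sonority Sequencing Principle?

/t/: voiceless stop = 1.
/j/: semivowel = 8.
/ɣ/: voiced fricative = 4.
/s/: voiceless fricative = 3.
/t/→/j/: 1→8 (does not fall) — violation.
/j/→/ɣ/: 8→4 (falls) — ok.
/ɣ/→/s/: 4→3 (falls) — ok.

1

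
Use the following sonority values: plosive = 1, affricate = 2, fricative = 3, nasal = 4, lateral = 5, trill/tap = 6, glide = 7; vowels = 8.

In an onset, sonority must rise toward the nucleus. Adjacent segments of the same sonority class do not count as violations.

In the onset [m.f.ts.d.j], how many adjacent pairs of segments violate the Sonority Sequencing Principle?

/m/: nasal = 4.
/f/: fricative = 3.
/ts/: affricate = 2.
/d/: plosive = 1.
/j/: glide = 7.
/m/→/f/: 4→3 (does not rise) — violation.
/f/→/ts/: 3→2 (does not rise) — violation.
/ts/→/d/: 2→1 (does not rise) — violation.
/d/→/j/: 1→7 (rises) — ok.

3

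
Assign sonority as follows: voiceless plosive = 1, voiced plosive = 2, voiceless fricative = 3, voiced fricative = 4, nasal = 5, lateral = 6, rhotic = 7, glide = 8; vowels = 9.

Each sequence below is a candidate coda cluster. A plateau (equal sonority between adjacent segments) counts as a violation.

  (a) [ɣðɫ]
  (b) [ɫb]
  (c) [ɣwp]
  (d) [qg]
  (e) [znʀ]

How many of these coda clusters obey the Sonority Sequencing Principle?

1

(a) sonority 4-4-6: ill-formed.
(b) sonority 6-2: well-formed.
(c) sonority 4-8-1: ill-formed.
(d) sonority 1-2: ill-formed.
(e) sonority 4-5-7: ill-formed.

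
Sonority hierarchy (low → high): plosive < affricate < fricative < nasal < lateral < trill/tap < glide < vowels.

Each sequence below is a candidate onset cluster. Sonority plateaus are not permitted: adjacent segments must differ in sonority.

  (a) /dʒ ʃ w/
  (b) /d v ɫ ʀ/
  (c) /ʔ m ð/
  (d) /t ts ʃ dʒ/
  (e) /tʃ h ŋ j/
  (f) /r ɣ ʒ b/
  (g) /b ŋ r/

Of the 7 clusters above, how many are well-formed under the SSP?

(a) 2-3-7 → obeys
(b) 1-3-5-6 → obeys
(c) 1-4-3 → violates
(d) 1-2-3-2 → violates
(e) 2-3-4-7 → obeys
(f) 6-3-3-1 → violates
(g) 1-4-6 → obeys

4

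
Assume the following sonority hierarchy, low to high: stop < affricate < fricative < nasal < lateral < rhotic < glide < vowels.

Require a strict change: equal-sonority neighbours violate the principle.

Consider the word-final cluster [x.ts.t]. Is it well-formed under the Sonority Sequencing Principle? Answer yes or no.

/x/ is a fricative (sonority 3).
/ts/ is an affricate (sonority 2).
/t/ is a stop (sonority 1).
The profile 3-2-1 strictly falls, so the word-final cluster satisfies the SSP.

yes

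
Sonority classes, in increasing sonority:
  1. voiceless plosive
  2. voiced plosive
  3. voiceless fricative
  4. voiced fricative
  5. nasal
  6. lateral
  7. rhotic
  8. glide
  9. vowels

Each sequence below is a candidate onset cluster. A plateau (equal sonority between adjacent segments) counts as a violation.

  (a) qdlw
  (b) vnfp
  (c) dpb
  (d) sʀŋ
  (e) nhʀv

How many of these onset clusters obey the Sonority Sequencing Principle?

(a) qdlw: profile 1-2-6-8 — obeys.
(b) vnfp: profile 4-5-3-1 — violates.
(c) dpb: profile 2-1-2 — violates.
(d) sʀŋ: profile 3-7-5 — violates.
(e) nhʀv: profile 5-3-7-4 — violates.

1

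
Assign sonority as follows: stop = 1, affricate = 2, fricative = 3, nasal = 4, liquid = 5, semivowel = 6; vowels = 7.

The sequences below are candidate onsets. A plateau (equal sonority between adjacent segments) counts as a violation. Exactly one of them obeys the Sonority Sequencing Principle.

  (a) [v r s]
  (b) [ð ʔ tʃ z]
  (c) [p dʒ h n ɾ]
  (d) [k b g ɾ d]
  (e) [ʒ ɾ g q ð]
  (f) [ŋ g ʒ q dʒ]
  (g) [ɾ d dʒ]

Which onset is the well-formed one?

(a) 3-5-3 → violates
(b) 3-1-2-3 → violates
(c) 1-2-3-4-5 → obeys
(d) 1-1-1-5-1 → violates
(e) 3-5-1-1-3 → violates
(f) 4-1-3-1-2 → violates
(g) 5-1-2 → violates

c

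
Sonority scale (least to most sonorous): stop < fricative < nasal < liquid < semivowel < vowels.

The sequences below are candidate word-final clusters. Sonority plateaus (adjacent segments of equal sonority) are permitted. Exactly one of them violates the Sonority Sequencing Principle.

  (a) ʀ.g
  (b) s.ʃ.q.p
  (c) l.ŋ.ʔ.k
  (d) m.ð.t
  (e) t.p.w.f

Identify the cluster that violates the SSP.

(a) sonority 4-1: well-formed.
(b) sonority 2-2-1-1: well-formed.
(c) sonority 4-3-1-1: well-formed.
(d) sonority 3-2-1: well-formed.
(e) sonority 1-1-5-2: ill-formed.

e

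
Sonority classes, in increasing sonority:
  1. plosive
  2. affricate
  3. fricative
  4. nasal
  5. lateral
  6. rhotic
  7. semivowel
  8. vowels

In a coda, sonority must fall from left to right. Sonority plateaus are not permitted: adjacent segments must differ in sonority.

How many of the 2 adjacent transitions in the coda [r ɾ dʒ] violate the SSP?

/r/: rhotic = 6.
/ɾ/: rhotic = 6.
/dʒ/: affricate = 2.
/r/→/ɾ/: 6→6 (plateau) — violation.
/ɾ/→/dʒ/: 6→2 (falls) — ok.

1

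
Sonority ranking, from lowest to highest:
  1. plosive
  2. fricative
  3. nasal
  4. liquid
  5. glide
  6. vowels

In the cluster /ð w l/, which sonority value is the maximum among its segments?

5

/ð/: fricative = 2.
/w/: glide = 5.
/l/: liquid = 4.
The maximum is 5.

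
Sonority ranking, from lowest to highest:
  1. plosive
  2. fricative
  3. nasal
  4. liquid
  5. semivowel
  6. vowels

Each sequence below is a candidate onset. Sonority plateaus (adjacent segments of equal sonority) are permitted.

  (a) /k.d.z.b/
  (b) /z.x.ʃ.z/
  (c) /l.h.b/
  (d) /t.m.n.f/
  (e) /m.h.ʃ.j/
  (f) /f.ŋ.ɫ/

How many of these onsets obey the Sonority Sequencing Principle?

2

(a) /k.d.z.b/: profile 1-1-2-1 — violates.
(b) /z.x.ʃ.z/: profile 2-2-2-2 — obeys.
(c) /l.h.b/: profile 4-2-1 — violates.
(d) /t.m.n.f/: profile 1-3-3-2 — violates.
(e) /m.h.ʃ.j/: profile 3-2-2-5 — violates.
(f) /f.ŋ.ɫ/: profile 2-3-4 — obeys.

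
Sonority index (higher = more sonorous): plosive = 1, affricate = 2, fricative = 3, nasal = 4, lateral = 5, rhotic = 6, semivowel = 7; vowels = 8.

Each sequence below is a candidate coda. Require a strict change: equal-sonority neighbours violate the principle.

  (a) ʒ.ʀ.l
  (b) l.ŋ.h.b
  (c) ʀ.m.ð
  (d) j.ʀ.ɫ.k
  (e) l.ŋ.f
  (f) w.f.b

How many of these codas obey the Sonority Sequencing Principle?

5

(a) sonority 3-6-5: ill-formed.
(b) sonority 5-4-3-1: well-formed.
(c) sonority 6-4-3: well-formed.
(d) sonority 7-6-5-1: well-formed.
(e) sonority 5-4-3: well-formed.
(f) sonority 7-3-1: well-formed.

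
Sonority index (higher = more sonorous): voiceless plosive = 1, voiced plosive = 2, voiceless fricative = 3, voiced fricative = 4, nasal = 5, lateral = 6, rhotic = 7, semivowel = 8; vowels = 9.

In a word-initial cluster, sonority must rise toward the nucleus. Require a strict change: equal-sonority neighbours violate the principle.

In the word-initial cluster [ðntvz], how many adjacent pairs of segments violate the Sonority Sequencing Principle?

/ð/ — voiced fricative, sonority 4.
/n/ — nasal, sonority 5.
/t/ — voiceless plosive, sonority 1.
/v/ — voiced fricative, sonority 4.
/z/ — voiced fricative, sonority 4.
/ð/→/n/: 4→5 (rises) — ok.
/n/→/t/: 5→1 (does not rise) — violation.
/t/→/v/: 1→4 (rises) — ok.
/v/→/z/: 4→4 (plateau) — violation.

2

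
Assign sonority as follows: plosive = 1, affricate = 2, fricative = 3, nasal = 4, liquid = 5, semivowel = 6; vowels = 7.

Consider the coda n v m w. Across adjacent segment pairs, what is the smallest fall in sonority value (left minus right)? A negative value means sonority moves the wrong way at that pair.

/n/ — nasal, sonority 4.
/v/ — fricative, sonority 3.
/m/ — nasal, sonority 4.
/w/ — semivowel, sonority 6.
/n/→/v/: change +1.
/v/→/m/: change -1.
/m/→/w/: change -2.
Minimum = -2.

-2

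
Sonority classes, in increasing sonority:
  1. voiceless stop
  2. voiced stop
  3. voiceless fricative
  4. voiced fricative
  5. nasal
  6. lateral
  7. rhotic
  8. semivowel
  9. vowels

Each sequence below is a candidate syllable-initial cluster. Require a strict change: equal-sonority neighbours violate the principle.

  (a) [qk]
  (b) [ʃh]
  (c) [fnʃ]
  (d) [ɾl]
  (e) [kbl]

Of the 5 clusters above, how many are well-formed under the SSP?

1

(a) sonority 1-1: ill-formed.
(b) sonority 3-3: ill-formed.
(c) sonority 3-5-3: ill-formed.
(d) sonority 7-6: ill-formed.
(e) sonority 1-2-6: well-formed.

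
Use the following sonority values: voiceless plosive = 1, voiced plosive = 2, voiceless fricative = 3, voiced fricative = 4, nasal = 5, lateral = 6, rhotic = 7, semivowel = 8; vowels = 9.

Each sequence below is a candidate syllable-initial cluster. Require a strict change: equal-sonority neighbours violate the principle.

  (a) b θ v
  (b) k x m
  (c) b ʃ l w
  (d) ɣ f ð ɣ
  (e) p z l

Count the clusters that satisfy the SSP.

4

(a) b θ v: profile 2-3-4 — obeys.
(b) k x m: profile 1-3-5 — obeys.
(c) b ʃ l w: profile 2-3-6-8 — obeys.
(d) ɣ f ð ɣ: profile 4-3-4-4 — violates.
(e) p z l: profile 1-4-6 — obeys.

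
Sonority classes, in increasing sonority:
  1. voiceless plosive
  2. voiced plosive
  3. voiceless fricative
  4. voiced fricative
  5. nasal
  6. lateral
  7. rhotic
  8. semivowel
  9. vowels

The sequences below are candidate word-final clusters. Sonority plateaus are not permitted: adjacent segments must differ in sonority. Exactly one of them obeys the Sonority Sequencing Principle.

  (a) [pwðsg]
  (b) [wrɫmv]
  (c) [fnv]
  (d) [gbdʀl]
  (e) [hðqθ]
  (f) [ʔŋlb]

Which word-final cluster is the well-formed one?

b

(a) 1-8-4-3-2 → violates
(b) 8-7-6-5-4 → obeys
(c) 3-5-4 → violates
(d) 2-2-2-7-6 → violates
(e) 3-4-1-3 → violates
(f) 1-5-6-2 → violates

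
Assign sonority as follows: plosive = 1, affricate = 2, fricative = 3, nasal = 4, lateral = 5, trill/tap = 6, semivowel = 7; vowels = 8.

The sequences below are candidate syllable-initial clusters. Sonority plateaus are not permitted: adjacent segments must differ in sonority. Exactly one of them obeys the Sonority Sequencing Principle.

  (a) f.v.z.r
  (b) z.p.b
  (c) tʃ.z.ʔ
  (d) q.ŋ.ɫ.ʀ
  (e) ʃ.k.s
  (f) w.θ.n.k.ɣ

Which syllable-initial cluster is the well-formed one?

(a) f.v.z.r: profile 3-3-3-6 — violates.
(b) z.p.b: profile 3-1-1 — violates.
(c) tʃ.z.ʔ: profile 2-3-1 — violates.
(d) q.ŋ.ɫ.ʀ: profile 1-4-5-6 — obeys.
(e) ʃ.k.s: profile 3-1-3 — violates.
(f) w.θ.n.k.ɣ: profile 7-3-4-1-3 — violates.

d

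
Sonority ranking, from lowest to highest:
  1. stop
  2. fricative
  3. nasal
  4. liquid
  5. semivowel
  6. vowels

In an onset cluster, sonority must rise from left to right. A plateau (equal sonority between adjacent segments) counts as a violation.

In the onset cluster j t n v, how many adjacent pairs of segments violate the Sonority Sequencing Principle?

/j/ is a semivowel (sonority 5).
/t/ is a stop (sonority 1).
/n/ is a nasal (sonority 3).
/v/ is a fricative (sonority 2).
/j/→/t/: 5→1 (does not rise) — violation.
/t/→/n/: 1→3 (rises) — ok.
/n/→/v/: 3→2 (does not rise) — violation.

2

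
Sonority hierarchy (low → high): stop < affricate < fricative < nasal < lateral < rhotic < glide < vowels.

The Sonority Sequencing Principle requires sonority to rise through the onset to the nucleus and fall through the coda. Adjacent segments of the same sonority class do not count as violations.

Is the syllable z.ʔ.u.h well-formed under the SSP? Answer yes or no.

no

Onset: /z/ is a fricative (sonority 3), /ʔ/ is a stop (sonority 1); then the nucleus /u/ (sonority 8).
Onset profile 3-1-8 — does not rise throughout.
Coda: /h/ is a fricative (sonority 3).
Coda profile 8-3 — falls from the nucleus.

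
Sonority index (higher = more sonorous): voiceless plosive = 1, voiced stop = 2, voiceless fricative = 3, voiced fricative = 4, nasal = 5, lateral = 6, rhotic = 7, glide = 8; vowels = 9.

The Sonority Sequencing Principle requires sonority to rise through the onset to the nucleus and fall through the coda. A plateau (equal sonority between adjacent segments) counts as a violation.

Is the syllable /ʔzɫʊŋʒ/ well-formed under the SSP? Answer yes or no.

yes

Onset: /ʔ/ is a voiceless plosive (sonority 1), /z/ is a voiced fricative (sonority 4), /ɫ/ is a lateral (sonority 6); then the nucleus /ʊ/ (sonority 9).
Onset profile 1-4-6-9 — rises to the nucleus.
Coda: /ŋ/ is a nasal (sonority 5), /ʒ/ is a voiced fricative (sonority 4).
Coda profile 9-5-4 — falls from the nucleus.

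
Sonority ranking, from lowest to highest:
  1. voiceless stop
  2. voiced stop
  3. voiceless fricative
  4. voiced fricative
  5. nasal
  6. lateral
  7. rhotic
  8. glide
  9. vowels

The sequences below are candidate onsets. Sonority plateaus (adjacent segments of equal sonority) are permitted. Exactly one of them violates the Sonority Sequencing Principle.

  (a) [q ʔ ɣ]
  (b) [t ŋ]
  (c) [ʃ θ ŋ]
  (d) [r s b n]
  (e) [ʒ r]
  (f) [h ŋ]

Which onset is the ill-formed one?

d

(a) 1-1-4 → obeys
(b) 1-5 → obeys
(c) 3-3-5 → obeys
(d) 7-3-2-5 → violates
(e) 4-7 → obeys
(f) 3-5 → obeys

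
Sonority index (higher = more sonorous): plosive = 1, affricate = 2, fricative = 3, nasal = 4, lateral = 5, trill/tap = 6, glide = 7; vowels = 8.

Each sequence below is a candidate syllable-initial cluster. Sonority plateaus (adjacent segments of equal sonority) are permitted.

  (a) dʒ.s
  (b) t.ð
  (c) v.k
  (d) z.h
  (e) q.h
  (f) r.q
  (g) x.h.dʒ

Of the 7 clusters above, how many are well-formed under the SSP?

4

(a) sonority 2-3: well-formed.
(b) sonority 1-3: well-formed.
(c) sonority 3-1: ill-formed.
(d) sonority 3-3: well-formed.
(e) sonority 1-3: well-formed.
(f) sonority 6-1: ill-formed.
(g) sonority 3-3-2: ill-formed.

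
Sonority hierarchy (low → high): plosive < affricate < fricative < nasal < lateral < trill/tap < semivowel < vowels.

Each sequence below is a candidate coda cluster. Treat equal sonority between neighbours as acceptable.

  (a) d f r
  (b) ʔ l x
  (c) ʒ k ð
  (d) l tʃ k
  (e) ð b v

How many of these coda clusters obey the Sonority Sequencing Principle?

1

(a) sonority 1-3-6: ill-formed.
(b) sonority 1-5-3: ill-formed.
(c) sonority 3-1-3: ill-formed.
(d) sonority 5-2-1: well-formed.
(e) sonority 3-1-3: ill-formed.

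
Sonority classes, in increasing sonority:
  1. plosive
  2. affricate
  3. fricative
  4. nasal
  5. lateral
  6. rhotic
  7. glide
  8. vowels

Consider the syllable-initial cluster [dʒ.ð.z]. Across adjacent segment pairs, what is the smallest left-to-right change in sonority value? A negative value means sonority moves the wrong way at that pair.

0

/dʒ/ — affricate, sonority 2.
/ð/ — fricative, sonority 3.
/z/ — fricative, sonority 3.
/dʒ/→/ð/: change +1.
/ð/→/z/: change +0.
Minimum = 0.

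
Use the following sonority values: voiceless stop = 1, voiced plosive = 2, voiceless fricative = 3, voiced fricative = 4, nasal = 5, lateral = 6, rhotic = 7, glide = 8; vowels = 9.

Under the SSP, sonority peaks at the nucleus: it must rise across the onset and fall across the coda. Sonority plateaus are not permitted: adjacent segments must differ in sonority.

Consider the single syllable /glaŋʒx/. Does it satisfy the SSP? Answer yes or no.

Onset: /g/ is a voiced plosive (sonority 2), /l/ is a lateral (sonority 6); then the nucleus /a/ (sonority 9).
Onset profile 2-6-9 — rises to the nucleus.
Coda: /ŋ/ is a nasal (sonority 5), /ʒ/ is a voiced fricative (sonority 4), /x/ is a voiceless fricative (sonority 3).
Coda profile 9-5-4-3 — falls from the nucleus.

yes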